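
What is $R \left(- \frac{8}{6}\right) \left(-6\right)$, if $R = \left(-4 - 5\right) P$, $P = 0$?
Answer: $0$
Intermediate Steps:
$R = 0$ ($R = \left(-4 - 5\right) 0 = \left(-9\right) 0 = 0$)
$R \left(- \frac{8}{6}\right) \left(-6\right) = 0 \left(- \frac{8}{6}\right) \left(-6\right) = 0 \left(\left(-8\right) \frac{1}{6}\right) \left(-6\right) = 0 \left(- \frac{4}{3}\right) \left(-6\right) = 0 \left(-6\right) = 0$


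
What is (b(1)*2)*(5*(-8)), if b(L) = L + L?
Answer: -160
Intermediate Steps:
b(L) = 2*L
(b(1)*2)*(5*(-8)) = ((2*1)*2)*(5*(-8)) = (2*2)*(-40) = 4*(-40) = -160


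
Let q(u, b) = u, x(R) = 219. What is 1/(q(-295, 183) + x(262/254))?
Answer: -1/76 ≈ -0.013158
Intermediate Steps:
1/(q(-295, 183) + x(262/254)) = 1/(-295 + 219) = 1/(-76) = -1/76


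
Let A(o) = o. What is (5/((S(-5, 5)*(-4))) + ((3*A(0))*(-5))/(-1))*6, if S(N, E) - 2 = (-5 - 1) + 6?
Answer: -15/4 ≈ -3.7500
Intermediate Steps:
S(N, E) = 2 (S(N, E) = 2 + ((-5 - 1) + 6) = 2 + (-6 + 6) = 2 + 0 = 2)
(5/((S(-5, 5)*(-4))) + ((3*A(0))*(-5))/(-1))*6 = (5/((2*(-4))) + ((3*0)*(-5))/(-1))*6 = (5/(-8) + (0*(-5))*(-1))*6 = (5*(-⅛) + 0*(-1))*6 = (-5/8 + 0)*6 = -5/8*6 = -15/4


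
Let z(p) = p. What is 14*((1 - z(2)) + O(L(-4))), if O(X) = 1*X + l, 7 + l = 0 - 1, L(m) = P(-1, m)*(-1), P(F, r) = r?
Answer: -70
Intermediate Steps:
L(m) = -m (L(m) = m*(-1) = -m)
l = -8 (l = -7 + (0 - 1) = -7 - 1 = -8)
O(X) = -8 + X (O(X) = 1*X - 8 = X - 8 = -8 + X)
14*((1 - z(2)) + O(L(-4))) = 14*((1 - 1*2) + (-8 - 1*(-4))) = 14*((1 - 2) + (-8 + 4)) = 14*(-1 - 4) = 14*(-5) = -70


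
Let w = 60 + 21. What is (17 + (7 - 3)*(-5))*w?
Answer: -243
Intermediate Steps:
w = 81
(17 + (7 - 3)*(-5))*w = (17 + (7 - 3)*(-5))*81 = (17 + 4*(-5))*81 = (17 - 20)*81 = -3*81 = -243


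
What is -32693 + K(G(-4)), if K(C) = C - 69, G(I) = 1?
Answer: -32761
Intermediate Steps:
K(C) = -69 + C
-32693 + K(G(-4)) = -32693 + (-69 + 1) = -32693 - 68 = -32761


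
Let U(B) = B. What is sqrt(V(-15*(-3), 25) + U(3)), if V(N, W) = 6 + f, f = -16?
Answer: I*sqrt(7) ≈ 2.6458*I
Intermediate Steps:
V(N, W) = -10 (V(N, W) = 6 - 16 = -10)
sqrt(V(-15*(-3), 25) + U(3)) = sqrt(-10 + 3) = sqrt(-7) = I*sqrt(7)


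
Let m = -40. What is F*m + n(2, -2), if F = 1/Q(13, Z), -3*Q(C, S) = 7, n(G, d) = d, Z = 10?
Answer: 106/7 ≈ 15.143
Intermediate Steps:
Q(C, S) = -7/3 (Q(C, S) = -⅓*7 = -7/3)
F = -3/7 (F = 1/(-7/3) = -3/7 ≈ -0.42857)
F*m + n(2, -2) = -3/7*(-40) - 2 = 120/7 - 2 = 106/7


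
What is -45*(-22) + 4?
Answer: 994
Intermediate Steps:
-45*(-22) + 4 = 990 + 4 = 994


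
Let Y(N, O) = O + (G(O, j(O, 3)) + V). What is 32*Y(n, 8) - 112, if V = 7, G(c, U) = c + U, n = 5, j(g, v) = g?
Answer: 880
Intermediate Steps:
G(c, U) = U + c
Y(N, O) = 7 + 3*O (Y(N, O) = O + ((O + O) + 7) = O + (2*O + 7) = O + (7 + 2*O) = 7 + 3*O)
32*Y(n, 8) - 112 = 32*(7 + 3*8) - 112 = 32*(7 + 24) - 112 = 32*31 - 112 = 992 - 112 = 880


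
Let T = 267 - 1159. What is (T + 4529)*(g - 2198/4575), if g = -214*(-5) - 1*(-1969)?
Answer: 50558762599/4575 ≈ 1.1051e+7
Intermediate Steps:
T = -892
g = 3039 (g = 1070 + 1969 = 3039)
(T + 4529)*(g - 2198/4575) = (-892 + 4529)*(3039 - 2198/4575) = 3637*(3039 - 2198*1/4575) = 3637*(3039 - 2198/4575) = 3637*(13901227/4575) = 50558762599/4575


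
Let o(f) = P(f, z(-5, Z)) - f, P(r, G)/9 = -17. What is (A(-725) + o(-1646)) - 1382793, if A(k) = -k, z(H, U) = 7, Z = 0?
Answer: -1380575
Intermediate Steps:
P(r, G) = -153 (P(r, G) = 9*(-17) = -153)
o(f) = -153 - f
(A(-725) + o(-1646)) - 1382793 = (-1*(-725) + (-153 - 1*(-1646))) - 1382793 = (725 + (-153 + 1646)) - 1382793 = (725 + 1493) - 1382793 = 2218 - 1382793 = -1380575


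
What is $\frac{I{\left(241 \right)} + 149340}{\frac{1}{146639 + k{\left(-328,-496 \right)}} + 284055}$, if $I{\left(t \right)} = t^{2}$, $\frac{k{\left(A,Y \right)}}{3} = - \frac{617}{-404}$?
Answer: $\frac{12288451175947}{16828556408789} \approx 0.73021$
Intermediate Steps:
$k{\left(A,Y \right)} = \frac{1851}{404}$ ($k{\left(A,Y \right)} = 3 \left(- \frac{617}{-404}\right) = 3 \left(\left(-617\right) \left(- \frac{1}{404}\right)\right) = 3 \cdot \frac{617}{404} = \frac{1851}{404}$)
$\frac{I{\left(241 \right)} + 149340}{\frac{1}{146639 + k{\left(-328,-496 \right)}} + 284055} = \frac{241^{2} + 149340}{\frac{1}{146639 + \frac{1851}{404}} + 284055} = \frac{58081 + 149340}{\frac{1}{\frac{59244007}{404}} + 284055} = \frac{207421}{\frac{404}{59244007} + 284055} = \frac{207421}{\frac{16828556408789}{59244007}} = 207421 \cdot \frac{59244007}{16828556408789} = \frac{12288451175947}{16828556408789}$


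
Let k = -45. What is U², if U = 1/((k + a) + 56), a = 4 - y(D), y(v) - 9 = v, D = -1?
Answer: 1/49 ≈ 0.020408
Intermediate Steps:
y(v) = 9 + v
a = -4 (a = 4 - (9 - 1) = 4 - 1*8 = 4 - 8 = -4)
U = ⅐ (U = 1/((-45 - 4) + 56) = 1/(-49 + 56) = 1/7 = ⅐ ≈ 0.14286)
U² = (⅐)² = 1/49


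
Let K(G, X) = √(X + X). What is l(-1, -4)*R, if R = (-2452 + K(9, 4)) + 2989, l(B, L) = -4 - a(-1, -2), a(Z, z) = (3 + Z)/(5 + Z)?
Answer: -4833/2 - 9*√2 ≈ -2429.2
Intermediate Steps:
a(Z, z) = (3 + Z)/(5 + Z)
l(B, L) = -9/2 (l(B, L) = -4 - (3 - 1)/(5 - 1) = -4 - 2/4 = -4 - 1*½ = -4 - ½ = -9/2)
K(G, X) = √2*√X (K(G, X) = √(2*X) = √2*√X)
R = 537 + 2*√2 (R = (-2452 + √2*√4) + 2989 = (-2452 + √2*2) + 2989 = (-2452 + 2*√2) + 2989 = 537 + 2*√2 ≈ 539.83)
l(-1, -4)*R = -9*(537 + 2*√2)/2 = -4833/2 - 9*√2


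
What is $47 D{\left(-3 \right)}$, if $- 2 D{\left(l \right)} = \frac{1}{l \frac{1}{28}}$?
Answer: $\frac{658}{3} \approx 219.33$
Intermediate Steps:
$D{\left(l \right)} = - \frac{14}{l}$ ($D{\left(l \right)} = - \frac{1}{2 \frac{l}{28}} = - \frac{28 \frac{1}{l}}{2} = - \frac{14}{l}$)
$47 D{\left(-3 \right)} = 47 \left(- \frac{14}{-3}\right) = 47 \left(\left(-14\right) \left(- \frac{1}{3}\right)\right) = 47 \cdot \frac{14}{3} = \frac{658}{3}$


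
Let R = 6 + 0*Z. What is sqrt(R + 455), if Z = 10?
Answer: sqrt(461) ≈ 21.471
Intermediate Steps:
R = 6 (R = 6 + 0*10 = 6 + 0 = 6)
sqrt(R + 455) = sqrt(6 + 455) = sqrt(461)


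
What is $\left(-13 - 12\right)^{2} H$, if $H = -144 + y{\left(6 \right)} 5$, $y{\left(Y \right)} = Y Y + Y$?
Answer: $41250$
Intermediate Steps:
$y{\left(Y \right)} = Y + Y^{2}$ ($y{\left(Y \right)} = Y^{2} + Y = Y + Y^{2}$)
$H = 66$ ($H = -144 + 6 \left(1 + 6\right) 5 = -144 + 6 \cdot 7 \cdot 5 = -144 + 42 \cdot 5 = -144 + 210 = 66$)
$\left(-13 - 12\right)^{2} H = \left(-13 - 12\right)^{2} \cdot 66 = \left(-25\right)^{2} \cdot 66 = 625 \cdot 66 = 41250$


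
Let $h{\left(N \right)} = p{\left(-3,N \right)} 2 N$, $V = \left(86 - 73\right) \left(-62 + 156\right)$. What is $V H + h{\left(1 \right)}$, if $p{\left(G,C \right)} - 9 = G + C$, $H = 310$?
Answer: $378834$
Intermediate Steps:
$p{\left(G,C \right)} = 9 + C + G$ ($p{\left(G,C \right)} = 9 + \left(G + C\right) = 9 + \left(C + G\right) = 9 + C + G$)
$V = 1222$ ($V = 13 \cdot 94 = 1222$)
$h{\left(N \right)} = N \left(12 + 2 N\right)$ ($h{\left(N \right)} = \left(9 + N - 3\right) 2 N = \left(6 + N\right) 2 N = \left(12 + 2 N\right) N = N \left(12 + 2 N\right)$)
$V H + h{\left(1 \right)} = 1222 \cdot 310 + 2 \cdot 1 \left(6 + 1\right) = 378820 + 2 \cdot 1 \cdot 7 = 378820 + 14 = 378834$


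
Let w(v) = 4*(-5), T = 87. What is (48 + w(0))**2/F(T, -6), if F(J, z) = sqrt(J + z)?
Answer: 784/9 ≈ 87.111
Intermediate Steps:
w(v) = -20
(48 + w(0))**2/F(T, -6) = (48 - 20)**2/(sqrt(87 - 6)) = 28**2/(sqrt(81)) = 784/9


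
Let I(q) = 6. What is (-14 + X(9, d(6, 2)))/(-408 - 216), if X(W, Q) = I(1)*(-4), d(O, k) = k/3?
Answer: 19/312 ≈ 0.060897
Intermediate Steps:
d(O, k) = k/3 (d(O, k) = k*(⅓) = k/3)
X(W, Q) = -24 (X(W, Q) = 6*(-4) = -24)
(-14 + X(9, d(6, 2)))/(-408 - 216) = (-14 - 24)/(-408 - 216) = -38/(-624) = -38*(-1/624) = 19/312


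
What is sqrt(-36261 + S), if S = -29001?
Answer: I*sqrt(65262) ≈ 255.46*I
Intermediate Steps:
sqrt(-36261 + S) = sqrt(-36261 - 29001) = sqrt(-65262) = I*sqrt(65262)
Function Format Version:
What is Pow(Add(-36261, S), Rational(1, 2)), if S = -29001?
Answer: Mul(I, Pow(65262, Rational(1, 2))) ≈ Mul(255.46, I)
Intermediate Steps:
Pow(Add(-36261, S), Rational(1, 2)) = Pow(Add(-36261, -29001), Rational(1, 2)) = Pow(-65262, Rational(1, 2)) = Mul(I, Pow(65262, Rational(1, 2)))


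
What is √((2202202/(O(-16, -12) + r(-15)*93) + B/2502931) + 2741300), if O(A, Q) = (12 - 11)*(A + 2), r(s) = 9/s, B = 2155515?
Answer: 5*√82706174852968102671435/873522919 ≈ 1646.1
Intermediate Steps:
O(A, Q) = 2 + A (O(A, Q) = 1*(2 + A) = 2 + A)
√((2202202/(O(-16, -12) + r(-15)*93) + B/2502931) + 2741300) = √((2202202/((2 - 16) + (9/(-15))*93) + 2155515/2502931) + 2741300) = √((2202202/(-14 + (9*(-1/15))*93) + 2155515*(1/2502931)) + 2741300) = √((2202202/(-14 - ⅗*93) + 2155515/2502931) + 2741300) = √((2202202/(-14 - 279/5) + 2155515/2502931) + 2741300) = √((2202202/(-349/5) + 2155515/2502931) + 2741300) = √((2202202*(-5/349) + 2155515/2502931) + 2741300) = √((-11011010/349 + 2155515/2502931) + 2741300) = √(-27559045995575/873522919 + 2741300) = √(2367029331859125/873522919) = 5*√82706174852968102671435/873522919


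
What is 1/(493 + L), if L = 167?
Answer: 1/660 ≈ 0.0015152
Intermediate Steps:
1/(493 + L) = 1/(493 + 167) = 1/660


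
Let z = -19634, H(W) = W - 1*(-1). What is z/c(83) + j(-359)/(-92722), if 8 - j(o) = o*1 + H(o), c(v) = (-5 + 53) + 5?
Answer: -1820542173/4914266 ≈ -370.46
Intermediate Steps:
c(v) = 53 (c(v) = 48 + 5 = 53)
H(W) = 1 + W (H(W) = W + 1 = 1 + W)
j(o) = 7 - 2*o (j(o) = 8 - (o*1 + (1 + o)) = 8 - (o + (1 + o)) = 8 - (1 + 2*o) = 8 + (-1 - 2*o) = 7 - 2*o)
z/c(83) + j(-359)/(-92722) = -19634/53 + (7 - 2*(-359))/(-92722) = -19634*1/53 + (7 + 718)*(-1/92722) = -19634/53 + 725*(-1/92722) = -19634/53 - 725/92722 = -1820542173/4914266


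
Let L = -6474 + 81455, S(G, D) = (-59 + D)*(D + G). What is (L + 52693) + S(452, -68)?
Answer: 78906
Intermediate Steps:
L = 74981
(L + 52693) + S(452, -68) = (74981 + 52693) + ((-68)² - 59*(-68) - 59*452 - 68*452) = 127674 + (4624 + 4012 - 26668 - 30736) = 127674 - 48768 = 78906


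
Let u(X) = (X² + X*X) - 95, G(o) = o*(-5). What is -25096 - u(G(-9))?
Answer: -29051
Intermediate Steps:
G(o) = -5*o
u(X) = -95 + 2*X² (u(X) = (X² + X²) - 95 = 2*X² - 95 = -95 + 2*X²)
-25096 - u(G(-9)) = -25096 - (-95 + 2*(-5*(-9))²) = -25096 - (-95 + 2*45²) = -25096 - (-95 + 2*2025) = -25096 - (-95 + 4050) = -25096 - 1*3955 = -25096 - 3955 = -29051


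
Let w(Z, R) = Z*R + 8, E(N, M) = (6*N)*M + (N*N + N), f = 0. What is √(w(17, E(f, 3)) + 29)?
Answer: √37 ≈ 6.0828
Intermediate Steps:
E(N, M) = N + N² + 6*M*N (E(N, M) = 6*M*N + (N² + N) = 6*M*N + (N + N²) = N + N² + 6*M*N)
w(Z, R) = 8 + R*Z (w(Z, R) = R*Z + 8 = 8 + R*Z)
√(w(17, E(f, 3)) + 29) = √((8 + (0*(1 + 0 + 6*3))*17) + 29) = √((8 + (0*(1 + 0 + 18))*17) + 29) = √((8 + (0*19)*17) + 29) = √((8 + 0*17) + 29) = √((8 + 0) + 29) = √(8 + 29) = √37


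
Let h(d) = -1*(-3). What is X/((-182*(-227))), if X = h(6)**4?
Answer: 81/41314 ≈ 0.0019606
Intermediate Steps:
h(d) = 3
X = 81 (X = 3**4 = 81)
X/((-182*(-227))) = 81/((-182*(-227))) = 81/41314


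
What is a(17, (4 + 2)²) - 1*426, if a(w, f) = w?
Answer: -409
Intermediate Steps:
a(17, (4 + 2)²) - 1*426 = 17 - 1*426 = 17 - 426 = -409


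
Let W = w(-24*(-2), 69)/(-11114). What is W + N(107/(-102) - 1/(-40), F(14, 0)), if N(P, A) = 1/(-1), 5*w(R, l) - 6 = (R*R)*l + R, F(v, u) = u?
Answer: -21460/5557 ≈ -3.8618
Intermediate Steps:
w(R, l) = 6/5 + R/5 + l*R²/5 (w(R, l) = 6/5 + ((R*R)*l + R)/5 = 6/5 + (R²*l + R)/5 = 6/5 + (l*R² + R)/5 = 6/5 + (R + l*R²)/5 = 6/5 + (R/5 + l*R²/5) = 6/5 + R/5 + l*R²/5)
N(P, A) = -1
W = -15903/5557 (W = (6/5 + (-24*(-2))/5 + (⅕)*69*(-24*(-2))²)/(-11114) = (6/5 + (⅕)*48 + (⅕)*69*48²)*(-1/11114) = (6/5 + 48/5 + (⅕)*69*2304)*(-1/11114) = (6/5 + 48/5 + 158976/5)*(-1/11114) = 31806*(-1/11114) = -15903/5557 ≈ -2.8618)
W + N(107/(-102) - 1/(-40), F(14, 0)) = -15903/5557 - 1 = -21460/5557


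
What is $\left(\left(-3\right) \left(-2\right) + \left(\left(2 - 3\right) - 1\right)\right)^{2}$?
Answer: $16$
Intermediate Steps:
$\left(\left(-3\right) \left(-2\right) + \left(\left(2 - 3\right) - 1\right)\right)^{2} = \left(6 + \left(\left(2 - 3\right) - 1\right)\right)^{2} = \left(6 - 2\right)^{2} = 4^{2} = 16$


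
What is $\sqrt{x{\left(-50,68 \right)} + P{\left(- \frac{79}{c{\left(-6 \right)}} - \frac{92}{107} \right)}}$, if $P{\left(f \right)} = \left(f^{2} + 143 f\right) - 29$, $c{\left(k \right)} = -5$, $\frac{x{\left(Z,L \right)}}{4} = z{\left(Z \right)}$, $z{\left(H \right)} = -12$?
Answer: $\frac{\sqrt{653353189}}{535} \approx 47.777$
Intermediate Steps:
$x{\left(Z,L \right)} = -48$ ($x{\left(Z,L \right)} = 4 \left(-12\right) = -48$)
$P{\left(f \right)} = -29 + f^{2} + 143 f$
$\sqrt{x{\left(-50,68 \right)} + P{\left(- \frac{79}{c{\left(-6 \right)}} - \frac{92}{107} \right)}} = \sqrt{-48 + \left(-29 + \left(- \frac{79}{-5} - \frac{92}{107}\right)^{2} + 143 \left(- \frac{79}{-5} - \frac{92}{107}\right)\right)} = \sqrt{-48 + \left(-29 + \left(\left(-79\right) \left(- \frac{1}{5}\right) - \frac{92}{107}\right)^{2} + 143 \left(\left(-79\right) \left(- \frac{1}{5}\right) - \frac{92}{107}\right)\right)} = \sqrt{-48 + \left(-29 + \left(\frac{79}{5} - \frac{92}{107}\right)^{2} + 143 \left(\frac{79}{5} - \frac{92}{107}\right)\right)} = \sqrt{-48 + \left(-29 + \left(\frac{7993}{535}\right)^{2} + 143 \cdot \frac{7993}{535}\right)} = \sqrt{-48 + \left(-29 + \frac{63888049}{286225} + \frac{1142999}{535}\right)} = \sqrt{-48 + \frac{667091989}{286225}} = \sqrt{\frac{653353189}{286225}} = \frac{\sqrt{653353189}}{535}$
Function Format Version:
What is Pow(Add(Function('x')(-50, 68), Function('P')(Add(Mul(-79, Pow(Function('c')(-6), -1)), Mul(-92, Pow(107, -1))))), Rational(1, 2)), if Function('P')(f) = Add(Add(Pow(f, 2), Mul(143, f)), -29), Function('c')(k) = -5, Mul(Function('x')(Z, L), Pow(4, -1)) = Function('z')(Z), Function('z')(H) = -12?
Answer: Mul(Rational(1, 535), Pow(653353189, Rational(1, 2))) ≈ 47.777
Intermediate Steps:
Function('x')(Z, L) = -48 (Function('x')(Z, L) = Mul(4, -12) = -48)
Function('P')(f) = Add(-29, Pow(f, 2), Mul(143, f))
Pow(Add(Function('x')(-50, 68), Function('P')(Add(Mul(-79, Pow(Function('c')(-6), -1)), Mul(-92, Pow(107, -1))))), Rational(1, 2)) = Pow(Add(-48, Add(-29, Pow(Add(Mul(-79, Pow(-5, -1)), Mul(-92, Pow(107, -1))), 2), Mul(143, Add(Mul(-79, Pow(-5, -1)), Mul(-92, Pow(107, -1)))))), Rational(1, 2)) = Pow(Add(-48, Add(-29, Pow(Add(Mul(-79, Rational(-1, 5)), Mul(-92, Rational(1, 107))), 2), Mul(143, Add(Mul(-79, Rational(-1, 5)), Mul(-92, Rational(1, 107)))))), Rational(1, 2)) = Pow(Add(-48, Add(-29, Pow(Add(Rational(79, 5), Rational(-92, 107)), 2), Mul(143, Add(Rational(79, 5), Rational(-92, 107))))), Rational(1, 2)) = Pow(Add(-48, Add(-29, Pow(Rational(7993, 535), 2), Mul(143, Rational(7993, 535)))), Rational(1, 2)) = Pow(Add(-48, Add(-29, Rational(63888049, 286225), Rational(1142999, 535))), Rational(1, 2)) = Pow(Add(-48, Rational(667091989, 286225)), Rational(1, 2)) = Pow(Rational(653353189, 286225), Rational(1, 2)) = Mul(Rational(1, 535), Pow(653353189, Rational(1, 2)))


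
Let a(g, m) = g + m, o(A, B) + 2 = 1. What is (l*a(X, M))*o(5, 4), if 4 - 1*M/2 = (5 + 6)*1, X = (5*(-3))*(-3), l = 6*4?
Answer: -744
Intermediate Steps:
o(A, B) = -1 (o(A, B) = -2 + 1 = -1)
l = 24
X = 45 (X = -15*(-3) = 45)
M = -14 (M = 8 - 2*(5 + 6) = 8 - 22 = -14)
(l*a(X, M))*o(5, 4) = (24*(45 - 14))*(-1) = (24*31)*(-1) = 744*(-1) = -744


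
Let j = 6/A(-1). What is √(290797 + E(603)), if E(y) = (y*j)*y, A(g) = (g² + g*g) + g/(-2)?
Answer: √29086465/5 ≈ 1078.6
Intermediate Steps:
A(g) = 2*g² - g/2 (A(g) = (g² + g²) + g*(-½) = 2*g² - g/2)
j = 12/5 (j = 6/(((½)*(-1)*(-1 + 4*(-1)))) = 6/(((½)*(-1)*(-1 - 4))) = 6/(((½)*(-1)*(-5))) = 6/(5/2) = 6*(⅖) = 12/5 ≈ 2.4000)
E(y) = 12*y²/5 (E(y) = (y*(12/5))*y = (12*y/5)*y = 12*y²/5)
√(290797 + E(603)) = √(290797 + (12/5)*603²) = √(290797 + (12/5)*363609) = √(290797 + 4363308/5) = √(5817293/5) = √29086465/5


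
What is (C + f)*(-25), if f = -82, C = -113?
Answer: 4875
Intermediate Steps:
(C + f)*(-25) = (-113 - 82)*(-25) = -195*(-25) = 4875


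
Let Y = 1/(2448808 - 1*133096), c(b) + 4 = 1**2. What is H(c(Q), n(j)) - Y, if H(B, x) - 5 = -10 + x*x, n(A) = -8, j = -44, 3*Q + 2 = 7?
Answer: 136627007/2315712 ≈ 59.000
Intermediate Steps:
Q = 5/3 (Q = -2/3 + (1/3)*7 = -2/3 + 7/3 = 5/3 ≈ 1.6667)
c(b) = -3 (c(b) = -4 + 1**2 = -4 + 1 = -3)
H(B, x) = -5 + x**2 (H(B, x) = 5 + (-10 + x*x) = 5 + (-10 + x**2) = -5 + x**2)
Y = 1/2315712 (Y = 1/(2448808 - 133096) = 1/2315712 ≈ 4.3183e-7)
H(c(Q), n(j)) - Y = (-5 + (-8)**2) - 1*1/2315712 = (-5 + 64) - 1/2315712 = 59 - 1/2315712 = 136627007/2315712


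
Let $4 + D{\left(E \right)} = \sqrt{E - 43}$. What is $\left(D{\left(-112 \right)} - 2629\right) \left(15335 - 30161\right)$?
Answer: $39036858 - 14826 i \sqrt{155} \approx 3.9037 \cdot 10^{7} - 1.8458 \cdot 10^{5} i$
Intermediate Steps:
$D{\left(E \right)} = -4 + \sqrt{-43 + E}$ ($D{\left(E \right)} = -4 + \sqrt{E - 43} = -4 + \sqrt{-43 + E}$)
$\left(D{\left(-112 \right)} - 2629\right) \left(15335 - 30161\right) = \left(\left(-4 + \sqrt{-43 - 112}\right) - 2629\right) \left(15335 - 30161\right) = \left(\left(-4 + \sqrt{-155}\right) - 2629\right) \left(-14826\right) = \left(\left(-4 + i \sqrt{155}\right) - 2629\right) \left(-14826\right) = \left(-2633 + i \sqrt{155}\right) \left(-14826\right) = 39036858 - 14826 i \sqrt{155}$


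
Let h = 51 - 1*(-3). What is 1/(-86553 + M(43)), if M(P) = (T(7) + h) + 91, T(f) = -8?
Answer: -1/86416 ≈ -1.1572e-5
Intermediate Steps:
h = 54 (h = 51 + 3 = 54)
M(P) = 137 (M(P) = (-8 + 54) + 91 = 46 + 91 = 137)
1/(-86553 + M(43)) = 1/(-86553 + 137) = 1/(-86416) = -1/86416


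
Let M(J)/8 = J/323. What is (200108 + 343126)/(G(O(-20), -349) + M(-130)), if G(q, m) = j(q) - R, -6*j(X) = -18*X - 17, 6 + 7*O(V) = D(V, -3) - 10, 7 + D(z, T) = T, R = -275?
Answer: 7369512444/3574243 ≈ 2061.8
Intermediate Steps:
D(z, T) = -7 + T
M(J) = 8*J/323 (M(J) = 8*(J/323) = 8*J/323)
O(V) = -26/7 (O(V) = -6/7 + ((-7 - 3) - 10)/7 = -6/7 + (-10 - 10)/7 = -6/7 + (⅐)*(-20) = -6/7 - 20/7 = -26/7)
j(X) = 17/6 + 3*X (j(X) = -(-18*X - 17)/6 = -(-17 - 18*X)/6 = 17/6 + 3*X)
G(q, m) = 1667/6 + 3*q (G(q, m) = (17/6 + 3*q) - 1*(-275) = (17/6 + 3*q) + 275 = 1667/6 + 3*q)
(200108 + 343126)/(G(O(-20), -349) + M(-130)) = (200108 + 343126)/((1667/6 + 3*(-26/7)) + (8/323)*(-130)) = 543234/((1667/6 - 78/7) - 1040/323) = 543234/(11201/42 - 1040/323) = 543234/(3574243/13566) = 543234*(13566/3574243) = 7369512444/3574243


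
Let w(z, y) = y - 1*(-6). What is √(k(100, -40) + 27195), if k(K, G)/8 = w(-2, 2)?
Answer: √27259 ≈ 165.10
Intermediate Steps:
w(z, y) = 6 + y (w(z, y) = y + 6 = 6 + y)
k(K, G) = 64 (k(K, G) = 8*(6 + 2) = 8*8 = 64)
√(k(100, -40) + 27195) = √(64 + 27195) = √27259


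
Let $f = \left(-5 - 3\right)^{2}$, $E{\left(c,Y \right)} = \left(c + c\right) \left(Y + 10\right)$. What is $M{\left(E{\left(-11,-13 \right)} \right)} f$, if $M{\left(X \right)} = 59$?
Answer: $3776$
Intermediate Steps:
$E{\left(c,Y \right)} = 2 c \left(10 + Y\right)$
$f = 64$ ($f = \left(-8\right)^{2} = 64$)
$M{\left(E{\left(-11,-13 \right)} \right)} f = 59 \cdot 64 = 3776$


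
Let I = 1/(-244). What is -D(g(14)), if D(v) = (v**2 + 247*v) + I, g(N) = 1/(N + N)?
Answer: -421741/47824 ≈ -8.8186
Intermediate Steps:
g(N) = 1/(2*N)
I = -1/244 ≈ -0.0040984
D(v) = -1/244 + v**2 + 247*v (D(v) = (v**2 + 247*v) - 1/244 = -1/244 + v**2 + 247*v)
-D(g(14)) = -(-1/244 + ((1/2)/14)**2 + 247*((1/2)/14)) = -(-1/244 + ((1/2)*(1/14))**2 + 247*((1/2)*(1/14))) = -(-1/244 + (1/28)**2 + 247*(1/28)) = -(-1/244 + 1/784 + 247/28) = -1*421741/47824 = -421741/47824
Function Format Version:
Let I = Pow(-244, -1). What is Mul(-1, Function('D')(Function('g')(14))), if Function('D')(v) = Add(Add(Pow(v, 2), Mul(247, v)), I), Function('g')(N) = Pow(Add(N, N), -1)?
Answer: Rational(-421741, 47824) ≈ -8.8186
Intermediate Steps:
Function('g')(N) = Mul(Rational(1, 2), Pow(N, -1)) (Function('g')(N) = Pow(Mul(2, N), -1) = Mul(Rational(1, 2), Pow(N, -1)))
I = Rational(-1, 244) ≈ -0.0040984
Function('D')(v) = Add(Rational(-1, 244), Pow(v, 2), Mul(247, v)) (Function('D')(v) = Add(Add(Pow(v, 2), Mul(247, v)), Rational(-1, 244)) = Add(Rational(-1, 244), Pow(v, 2), Mul(247, v)))
Mul(-1, Function('D')(Function('g')(14))) = Mul(-1, Add(Rational(-1, 244), Pow(Mul(Rational(1, 2), Pow(14, -1)), 2), Mul(247, Mul(Rational(1, 2), Pow(14, -1))))) = Mul(-1, Add(Rational(-1, 244), Pow(Mul(Rational(1, 2), Rational(1, 14)), 2), Mul(247, Mul(Rational(1, 2), Rational(1, 14))))) = Mul(-1, Add(Rational(-1, 244), Pow(Rational(1, 28), 2), Mul(247, Rational(1, 28)))) = Mul(-1, Add(Rational(-1, 244), Rational(1, 784), Rational(247, 28))) = Mul(-1, Rational(421741, 47824)) = Rational(-421741, 47824)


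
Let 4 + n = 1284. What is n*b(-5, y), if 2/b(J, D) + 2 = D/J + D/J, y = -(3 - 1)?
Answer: -6400/3 ≈ -2133.3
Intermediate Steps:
n = 1280 (n = -4 + 1284 = 1280)
y = -2 (y = -1*2 = -2)
b(J, D) = 2/(-2 + 2*D/J) (b(J, D) = 2/(-2 + (D/J + D/J)) = 2/(-2 + 2*D/J))
n*b(-5, y) = 1280*(-5/(-2 - 1*(-5))) = 1280*(-5/(-2 + 5)) = 1280*(-5/3) = -6400/3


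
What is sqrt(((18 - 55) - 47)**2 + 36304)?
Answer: 4*sqrt(2710) ≈ 208.23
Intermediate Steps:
sqrt(((18 - 55) - 47)**2 + 36304) = sqrt((-37 - 47)**2 + 36304) = sqrt((-84)**2 + 36304) = sqrt(7056 + 36304) = sqrt(43360) = 4*sqrt(2710)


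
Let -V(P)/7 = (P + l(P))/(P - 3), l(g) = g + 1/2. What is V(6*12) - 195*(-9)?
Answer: 240167/138 ≈ 1740.3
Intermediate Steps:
l(g) = ½ + g (l(g) = g + ½ = ½ + g)
V(P) = -7*(½ + 2*P)/(-3 + P) (V(P) = -7*(P + (½ + P))/(P - 3) = -7*(½ + 2*P)/(-3 + P))
V(6*12) - 195*(-9) = 7*(-1 - 24*12)/(2*(-3 + 6*12)) - 195*(-9) = 7*(-1 - 4*72)/(2*(-3 + 72)) + 1755 = (7/2)*(-1 - 288)/69 + 1755 = (7/2)*(1/69)*(-289) + 1755 = -2023/138 + 1755 = 240167/138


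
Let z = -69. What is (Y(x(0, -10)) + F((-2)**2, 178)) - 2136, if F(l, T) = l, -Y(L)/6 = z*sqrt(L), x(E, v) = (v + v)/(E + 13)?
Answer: -2132 + 828*I*sqrt(65)/13 ≈ -2132.0 + 513.5*I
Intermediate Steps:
x(E, v) = 2*v/(13 + E) (x(E, v) = (2*v)/(13 + E) = 2*v/(13 + E))
Y(L) = 414*sqrt(L) (Y(L) = -(-414)*sqrt(L) = 414*sqrt(L))
(Y(x(0, -10)) + F((-2)**2, 178)) - 2136 = (414*sqrt(2*(-10)/(13 + 0)) + (-2)**2) - 2136 = (414*sqrt(2*(-10)/13) + 4) - 2136 = (414*sqrt(2*(-10)*(1/13)) + 4) - 2136 = (414*sqrt(-20/13) + 4) - 2136 = (414*(2*I*sqrt(65)/13) + 4) - 2136 = (828*I*sqrt(65)/13 + 4) - 2136 = (4 + 828*I*sqrt(65)/13) - 2136 = -2132 + 828*I*sqrt(65)/13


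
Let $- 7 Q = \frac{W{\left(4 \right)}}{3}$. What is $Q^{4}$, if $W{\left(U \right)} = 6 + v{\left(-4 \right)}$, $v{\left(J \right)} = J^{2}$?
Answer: $\frac{234256}{194481} \approx 1.2045$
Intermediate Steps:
$W{\left(U \right)} = 22$ ($W{\left(U \right)} = 6 + \left(-4\right)^{2} = 6 + 16 = 22$)
$Q = - \frac{22}{21}$ ($Q = - \frac{22 \cdot \frac{1}{3}}{7} = \left(- \frac{1}{7}\right) \frac{22}{3} = - \frac{22}{21} \approx -1.0476$)
$Q^{4} = \left(- \frac{22}{21}\right)^{4} = \frac{234256}{194481}$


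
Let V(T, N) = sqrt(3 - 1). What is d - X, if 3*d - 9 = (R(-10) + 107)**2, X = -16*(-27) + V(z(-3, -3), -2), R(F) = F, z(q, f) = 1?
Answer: 8122/3 - sqrt(2) ≈ 2705.9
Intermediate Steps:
V(T, N) = sqrt(2)
X = 432 + sqrt(2) (X = -16*(-27) + sqrt(2) = 432 + sqrt(2) ≈ 433.41)
d = 9418/3 (d = 3 + (-10 + 107)**2/3 = 3 + (1/3)*97**2 = 3 + (1/3)*9409 = 3 + 9409/3 = 9418/3 ≈ 3139.3)
d - X = 9418/3 - (432 + sqrt(2)) = 9418/3 + (-432 - sqrt(2)) = 8122/3 - sqrt(2)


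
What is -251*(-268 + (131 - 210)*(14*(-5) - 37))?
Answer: -2054435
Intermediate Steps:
-251*(-268 + (131 - 210)*(14*(-5) - 37)) = -251*(-268 - 79*(-70 - 37)) = -251*(-268 - 79*(-107)) = -251*(-268 + 8453) = -251*8185 = -2054435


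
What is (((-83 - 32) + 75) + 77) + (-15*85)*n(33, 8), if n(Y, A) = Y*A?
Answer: -336563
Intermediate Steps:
n(Y, A) = A*Y
(((-83 - 32) + 75) + 77) + (-15*85)*n(33, 8) = (((-83 - 32) + 75) + 77) + (-15*85)*(8*33) = ((-115 + 75) + 77) - 1275*264 = (-40 + 77) - 336600 = 37 - 336600 = -336563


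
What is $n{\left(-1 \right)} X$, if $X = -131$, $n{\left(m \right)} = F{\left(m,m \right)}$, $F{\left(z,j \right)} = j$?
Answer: $131$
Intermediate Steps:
$n{\left(m \right)} = m$
$n{\left(-1 \right)} X = \left(-1\right) \left(-131\right) = 131$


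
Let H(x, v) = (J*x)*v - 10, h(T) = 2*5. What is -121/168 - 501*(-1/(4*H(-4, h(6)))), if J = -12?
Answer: -8957/19740 ≈ -0.45375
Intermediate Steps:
h(T) = 10
H(x, v) = -10 - 12*v*x (H(x, v) = (-12*x)*v - 10 = -12*v*x - 10 = -10 - 12*v*x)
-121/168 - 501*(-1/(4*H(-4, h(6)))) = -121/168 - 501*(-1/(4*(-10 - 12*10*(-4)))) = -121*1/168 - 501*(-1/(4*(-10 + 480))) = -121/168 - 501/(470*(-4)) = -121/168 - 501/(-1880) = -121/168 - 501*(-1/1880) = -121/168 + 501/1880 = -8957/19740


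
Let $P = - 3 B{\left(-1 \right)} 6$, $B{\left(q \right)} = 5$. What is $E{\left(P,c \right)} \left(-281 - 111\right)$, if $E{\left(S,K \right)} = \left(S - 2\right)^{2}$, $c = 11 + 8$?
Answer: $-3317888$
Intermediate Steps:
$c = 19$
$P = -90$ ($P = \left(-3\right) 5 \cdot 6 = \left(-15\right) 6 = -90$)
$E{\left(S,K \right)} = \left(-2 + S\right)^{2}$
$E{\left(P,c \right)} \left(-281 - 111\right) = \left(-2 - 90\right)^{2} \left(-281 - 111\right) = \left(-92\right)^{2} \left(-392\right) = 8464 \left(-392\right) = -3317888$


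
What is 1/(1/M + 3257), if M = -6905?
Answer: 6905/22489584 ≈ 0.00030703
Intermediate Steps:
1/(1/M + 3257) = 1/(1/(-6905) + 3257) = 1/(-1/6905 + 3257) = 1/(22489584/6905) = 6905/22489584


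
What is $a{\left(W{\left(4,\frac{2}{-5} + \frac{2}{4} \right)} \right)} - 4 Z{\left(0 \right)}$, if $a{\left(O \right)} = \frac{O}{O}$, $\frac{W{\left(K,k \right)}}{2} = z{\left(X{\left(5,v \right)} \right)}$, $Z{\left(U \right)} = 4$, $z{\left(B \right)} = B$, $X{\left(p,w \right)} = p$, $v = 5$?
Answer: $-15$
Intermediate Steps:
$W{\left(K,k \right)} = 10$ ($W{\left(K,k \right)} = 2 \cdot 5 = 10$)
$a{\left(O \right)} = 1$
$a{\left(W{\left(4,\frac{2}{-5} + \frac{2}{4} \right)} \right)} - 4 Z{\left(0 \right)} = 1 - 16 = -15$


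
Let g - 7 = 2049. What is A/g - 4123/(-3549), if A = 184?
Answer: 163034/130299 ≈ 1.2512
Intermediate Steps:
g = 2056 (g = 7 + 2049 = 2056)
A/g - 4123/(-3549) = 184/2056 - 4123/(-3549) = 184*(1/2056) - 4123*(-1/3549) = 23/257 + 589/507 = 163034/130299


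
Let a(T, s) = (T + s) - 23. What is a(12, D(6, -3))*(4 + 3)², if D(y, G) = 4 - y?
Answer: -637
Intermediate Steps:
a(T, s) = -23 + T + s
a(12, D(6, -3))*(4 + 3)² = (-23 + 12 + (4 - 1*6))*(4 + 3)² = (-23 + 12 + (4 - 6))*7² = (-23 + 12 - 2)*49 = -13*49 = -637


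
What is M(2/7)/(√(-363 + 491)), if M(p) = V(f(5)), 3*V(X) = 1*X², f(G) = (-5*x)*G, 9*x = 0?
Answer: 0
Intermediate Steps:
x = 0 (x = (⅑)*0 = 0)
f(G) = 0 (f(G) = (-5*0)*G = 0*G = 0)
V(X) = X²/3 (V(X) = (1*X²)/3 = X²/3)
M(p) = 0 (M(p) = (⅓)*0² = (⅓)*0 = 0)
M(2/7)/(√(-363 + 491)) = 0/(√(-363 + 491)) = 0/(√128) = 0/((8*√2)) = 0*(√2/16) = 0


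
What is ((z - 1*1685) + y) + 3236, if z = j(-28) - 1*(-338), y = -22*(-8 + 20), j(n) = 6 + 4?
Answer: 1635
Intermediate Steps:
j(n) = 10
y = -264 (y = -22*12 = -264)
z = 348 (z = 10 - 1*(-338) = 10 + 338 = 348)
((z - 1*1685) + y) + 3236 = ((348 - 1*1685) - 264) + 3236 = ((348 - 1685) - 264) + 3236 = (-1337 - 264) + 3236 = -1601 + 3236 = 1635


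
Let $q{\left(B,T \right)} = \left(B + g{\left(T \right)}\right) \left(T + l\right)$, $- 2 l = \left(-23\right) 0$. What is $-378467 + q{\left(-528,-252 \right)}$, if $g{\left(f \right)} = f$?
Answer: $-181907$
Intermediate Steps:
$l = 0$ ($l = - \frac{\left(-23\right) 0}{2} = \left(- \frac{1}{2}\right) 0 = 0$)
$q{\left(B,T \right)} = T \left(B + T\right)$ ($q{\left(B,T \right)} = \left(B + T\right) \left(T + 0\right) = \left(B + T\right) T = T \left(B + T\right)$)
$-378467 + q{\left(-528,-252 \right)} = -378467 - 252 \left(-528 - 252\right) = -378467 - -196560 = -378467 + 196560 = -181907$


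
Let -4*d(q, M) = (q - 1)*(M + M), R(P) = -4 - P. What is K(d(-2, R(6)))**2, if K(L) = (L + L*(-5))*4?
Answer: 57600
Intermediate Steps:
d(q, M) = -M*(-1 + q)/2 (d(q, M) = -(q - 1)*(M + M)/4 = -(-1 + q)*2*M/4 = -M*(-1 + q)/2)
K(L) = -16*L (K(L) = (L - 5*L)*4 = -4*L*4 = -16*L)
K(d(-2, R(6)))**2 = (-8*(-4 - 1*6)*(1 - 1*(-2)))**2 = (-8*(-4 - 6)*(1 + 2))**2 = (-8*(-10)*3)**2 = (-16*(-15))**2 = 240**2 = 57600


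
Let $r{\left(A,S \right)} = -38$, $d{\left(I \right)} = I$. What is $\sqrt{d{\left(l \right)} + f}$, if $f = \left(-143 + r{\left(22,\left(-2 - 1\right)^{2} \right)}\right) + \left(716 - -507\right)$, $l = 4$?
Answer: $\sqrt{1046} \approx 32.342$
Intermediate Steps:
$f = 1042$ ($f = \left(-143 - 38\right) + \left(716 - -507\right) = -181 + \left(716 + 507\right) = -181 + 1223 = 1042$)
$\sqrt{d{\left(l \right)} + f} = \sqrt{4 + 1042} = \sqrt{1046}$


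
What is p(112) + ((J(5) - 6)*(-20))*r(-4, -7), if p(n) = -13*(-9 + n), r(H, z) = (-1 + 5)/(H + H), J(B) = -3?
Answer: -1429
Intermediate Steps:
r(H, z) = 2/H (r(H, z) = 4/((2*H)) = 4*(1/(2*H)) = 2/H)
p(n) = 117 - 13*n
p(112) + ((J(5) - 6)*(-20))*r(-4, -7) = (117 - 13*112) + ((-3 - 6)*(-20))*(2/(-4)) = (117 - 1456) + (-9*(-20))*(2*(-1/4)) = -1339 + 180*(-1/2) = -1339 - 90 = -1429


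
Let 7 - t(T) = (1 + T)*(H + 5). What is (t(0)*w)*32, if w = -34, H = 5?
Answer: 3264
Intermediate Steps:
t(T) = -3 - 10*T (t(T) = 7 - (1 + T)*(5 + 5) = 7 - (1 + T)*10 = 7 - (10 + 10*T) = 7 + (-10 - 10*T) = -3 - 10*T)
(t(0)*w)*32 = ((-3 - 10*0)*(-34))*32 = ((-3 + 0)*(-34))*32 = -3*(-34)*32 = 102*32 = 3264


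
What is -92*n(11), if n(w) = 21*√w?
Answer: -1932*√11 ≈ -6407.7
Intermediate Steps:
-92*n(11) = -1932*√11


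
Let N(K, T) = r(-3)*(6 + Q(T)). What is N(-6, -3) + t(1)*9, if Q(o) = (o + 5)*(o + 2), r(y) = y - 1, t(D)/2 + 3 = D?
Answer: -52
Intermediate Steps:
t(D) = -6 + 2*D
r(y) = -1 + y
Q(o) = (2 + o)*(5 + o) (Q(o) = (5 + o)*(2 + o) = (2 + o)*(5 + o))
N(K, T) = -64 - 28*T - 4*T² (N(K, T) = (-1 - 3)*(6 + (10 + T² + 7*T)) = -4*(16 + T² + 7*T) = -64 - 28*T - 4*T²)
N(-6, -3) + t(1)*9 = (-64 - 28*(-3) - 4*(-3)²) + (-6 + 2*1)*9 = (-64 + 84 - 4*9) + (-6 + 2)*9 = (-64 + 84 - 36) - 4*9 = -16 - 36 = -52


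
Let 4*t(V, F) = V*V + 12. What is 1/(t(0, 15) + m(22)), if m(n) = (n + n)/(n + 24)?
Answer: 23/91 ≈ 0.25275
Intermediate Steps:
t(V, F) = 3 + V²/4 (t(V, F) = (V*V + 12)/4 = (V² + 12)/4 = (12 + V²)/4 = 3 + V²/4)
m(n) = 2*n/(24 + n) (m(n) = (2*n)/(24 + n) = 2*n/(24 + n))
1/(t(0, 15) + m(22)) = 1/((3 + (¼)*0²) + 2*22/(24 + 22)) = 1/((3 + (¼)*0) + 2*22/46) = 1/((3 + 0) + 2*22*(1/46)) = 1/(3 + 22/23) = 1/(91/23) = 23/91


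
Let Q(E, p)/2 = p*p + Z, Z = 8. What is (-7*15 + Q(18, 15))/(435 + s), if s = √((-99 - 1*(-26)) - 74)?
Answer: 52345/63124 - 2527*I*√3/189372 ≈ 0.82924 - 0.023113*I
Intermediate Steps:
Q(E, p) = 16 + 2*p² (Q(E, p) = 2*(p*p + 8) = 2*(p² + 8) = 2*(8 + p²) = 16 + 2*p²)
s = 7*I*√3 (s = √((-99 + 26) - 74) = √(-73 - 74) = √(-147) = 7*I*√3 ≈ 12.124*I)
(-7*15 + Q(18, 15))/(435 + s) = (-7*15 + (16 + 2*15²))/(435 + 7*I*√3) = (-105 + (16 + 2*225))/(435 + 7*I*√3) = (-105 + (16 + 450))/(435 + 7*I*√3) = (-105 + 466)/(435 + 7*I*√3) = 361/(435 + 7*I*√3)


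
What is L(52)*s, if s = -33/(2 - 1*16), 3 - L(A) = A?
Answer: -231/2 ≈ -115.50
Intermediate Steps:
L(A) = 3 - A
s = 33/14 (s = -33/(2 - 16) = -33/(-14) = -33*(-1/14) = 33/14 ≈ 2.3571)
L(52)*s = (3 - 1*52)*(33/14) = (3 - 52)*(33/14) = -49*33/14 = -231/2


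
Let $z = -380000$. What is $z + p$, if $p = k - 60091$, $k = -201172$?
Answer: $-641263$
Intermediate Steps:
$p = -261263$ ($p = -201172 - 60091 = -261263$)
$z + p = -380000 - 261263 = -641263$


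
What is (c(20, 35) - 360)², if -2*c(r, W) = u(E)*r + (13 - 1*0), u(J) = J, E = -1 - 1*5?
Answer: 375769/4 ≈ 93942.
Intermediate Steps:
E = -6 (E = -1 - 5 = -6)
c(r, W) = -13/2 + 3*r (c(r, W) = -(-6*r + (13 - 1*0))/2 = -(-6*r + (13 + 0))/2 = -(-6*r + 13)/2 = -(13 - 6*r)/2 = -13/2 + 3*r)
(c(20, 35) - 360)² = ((-13/2 + 3*20) - 360)² = ((-13/2 + 60) - 360)² = (107/2 - 360)² = (-613/2)² = 375769/4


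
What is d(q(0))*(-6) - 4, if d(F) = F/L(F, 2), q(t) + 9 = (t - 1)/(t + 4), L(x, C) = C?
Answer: 95/4 ≈ 23.750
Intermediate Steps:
q(t) = -9 + (-1 + t)/(4 + t) (q(t) = -9 + (t - 1)/(t + 4) = -9 + (-1 + t)/(4 + t))
d(F) = F/2
d(q(0))*(-6) - 4 = (((-37 - 8*0)/(4 + 0))/2)*(-6) - 4 = (((-37 + 0)/4)/2)*(-6) - 4 = (((¼)*(-37))/2)*(-6) - 4 = ((½)*(-37/4))*(-6) - 4 = -37/8*(-6) - 4 = 111/4 - 4 = 95/4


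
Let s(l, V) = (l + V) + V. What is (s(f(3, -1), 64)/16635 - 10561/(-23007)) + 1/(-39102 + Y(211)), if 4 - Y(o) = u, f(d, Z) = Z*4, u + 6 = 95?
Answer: 2331957453272/4999235088405 ≈ 0.46646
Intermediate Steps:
u = 89 (u = -6 + 95 = 89)
f(d, Z) = 4*Z
Y(o) = -85 (Y(o) = 4 - 1*89 = 4 - 89 = -85)
s(l, V) = l + 2*V (s(l, V) = (V + l) + V = l + 2*V)
(s(f(3, -1), 64)/16635 - 10561/(-23007)) + 1/(-39102 + Y(211)) = ((4*(-1) + 2*64)/16635 - 10561/(-23007)) + 1/(-39102 - 85) = ((-4 + 128)*(1/16635) - 10561*(-1/23007)) + 1/(-39187) = (124*(1/16635) + 10561/23007) - 1/39187 = (124/16635 + 10561/23007) - 1/39187 = 59511701/127573815 - 1/39187 = 2331957453272/4999235088405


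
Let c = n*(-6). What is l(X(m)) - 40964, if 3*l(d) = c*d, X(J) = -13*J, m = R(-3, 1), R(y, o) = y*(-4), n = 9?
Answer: -38156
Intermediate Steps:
c = -54 (c = 9*(-6) = -54)
R(y, o) = -4*y
m = 12 (m = -4*(-3) = 12)
l(d) = -18*d (l(d) = (-54*d)/3 = -18*d)
l(X(m)) - 40964 = -(-234)*12 - 40964 = -18*(-156) - 40964 = 2808 - 40964 = -38156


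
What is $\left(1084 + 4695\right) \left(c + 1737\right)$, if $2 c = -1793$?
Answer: $\frac{9714499}{2} \approx 4.8572 \cdot 10^{6}$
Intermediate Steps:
$c = - \frac{1793}{2}$ ($c = \frac{1}{2} \left(-1793\right) = - \frac{1793}{2} \approx -896.5$)
$\left(1084 + 4695\right) \left(c + 1737\right) = \left(1084 + 4695\right) \left(- \frac{1793}{2} + 1737\right) = 5779 \cdot \frac{1681}{2} = \frac{9714499}{2}$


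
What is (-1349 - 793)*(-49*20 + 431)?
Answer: 1175958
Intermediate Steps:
(-1349 - 793)*(-49*20 + 431) = -2142*(-980 + 431) = -2142*(-549) = 1175958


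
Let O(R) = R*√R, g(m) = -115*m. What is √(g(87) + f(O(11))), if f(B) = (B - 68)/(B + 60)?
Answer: 2*√(-150092 - 27511*√11)/√(60 + 11*√11) ≈ 100.03*I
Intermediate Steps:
O(R) = R^(3/2)
f(B) = (-68 + B)/(60 + B)
√(g(87) + f(O(11))) = √(-115*87 + (-68 + 11^(3/2))/(60 + 11^(3/2))) = √(-10005 + (-68 + 11*√11)/(60 + 11*√11))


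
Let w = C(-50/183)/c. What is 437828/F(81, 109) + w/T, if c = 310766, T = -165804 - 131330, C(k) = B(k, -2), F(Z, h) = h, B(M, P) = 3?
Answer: 370905165332045/92339144644 ≈ 4016.8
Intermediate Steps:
C(k) = 3
T = -297134
w = 3/310766 ≈ 9.6536e-6
437828/F(81, 109) + w/T = 437828/109 + (3/310766)/(-297134) = 437828*(1/109) + (3/310766)*(-1/297134) = 437828/109 - 3/92339144644 = 370905165332045/92339144644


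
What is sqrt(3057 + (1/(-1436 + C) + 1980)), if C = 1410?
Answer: sqrt(3404986)/26 ≈ 70.972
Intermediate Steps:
sqrt(3057 + (1/(-1436 + C) + 1980)) = sqrt(3057 + (1/(-1436 + 1410) + 1980)) = sqrt(3057 + (1/(-26) + 1980)) = sqrt(3057 + (-1/26 + 1980)) = sqrt(3057 + 51479/26) = sqrt(130961/26) = sqrt(3404986)/26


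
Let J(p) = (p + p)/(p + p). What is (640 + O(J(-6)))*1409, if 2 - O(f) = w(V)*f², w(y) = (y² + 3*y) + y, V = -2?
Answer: 910214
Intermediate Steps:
w(y) = y² + 4*y
J(p) = 1 (J(p) = (2*p)/((2*p)) = (2*p)*(1/(2*p)) = 1)
O(f) = 2 + 4*f² (O(f) = 2 - (-2*(4 - 2))*f² = 2 - (-2*2)*f² = 2 - (-4)*f² = 2 + 4*f²)
(640 + O(J(-6)))*1409 = (640 + (2 + 4*1²))*1409 = (640 + (2 + 4*1))*1409 = (640 + (2 + 4))*1409 = (640 + 6)*1409 = 646*1409 = 910214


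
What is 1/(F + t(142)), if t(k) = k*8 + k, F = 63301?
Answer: 1/64579 ≈ 1.5485e-5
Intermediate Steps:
t(k) = 9*k (t(k) = 8*k + k = 9*k)
1/(F + t(142)) = 1/(63301 + 9*142) = 1/(63301 + 1278) = 1/64579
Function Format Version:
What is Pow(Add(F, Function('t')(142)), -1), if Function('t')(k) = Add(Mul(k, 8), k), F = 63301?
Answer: Rational(1, 64579) ≈ 1.5485e-5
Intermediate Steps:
Function('t')(k) = Mul(9, k) (Function('t')(k) = Add(Mul(8, k), k) = Mul(9, k))
Pow(Add(F, Function('t')(142)), -1) = Pow(Add(63301, Mul(9, 142)), -1) = Pow(Add(63301, 1278), -1) = Pow(64579, -1) = Rational(1, 64579)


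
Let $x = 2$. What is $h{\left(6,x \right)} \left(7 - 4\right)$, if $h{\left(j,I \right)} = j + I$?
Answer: $24$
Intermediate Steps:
$h{\left(j,I \right)} = I + j$
$h{\left(6,x \right)} \left(7 - 4\right) = \left(2 + 6\right) \left(7 - 4\right) = 8 \cdot 3 = 24$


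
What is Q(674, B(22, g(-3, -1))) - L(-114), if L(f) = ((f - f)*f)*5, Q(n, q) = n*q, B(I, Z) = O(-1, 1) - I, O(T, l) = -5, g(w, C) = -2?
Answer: -18198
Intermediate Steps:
B(I, Z) = -5 - I
L(f) = 0 (L(f) = (0*f)*5 = 0*5 = 0)
Q(674, B(22, g(-3, -1))) - L(-114) = 674*(-5 - 1*22) - 1*0 = 674*(-5 - 22) + 0 = 674*(-27) + 0 = -18198 + 0 = -18198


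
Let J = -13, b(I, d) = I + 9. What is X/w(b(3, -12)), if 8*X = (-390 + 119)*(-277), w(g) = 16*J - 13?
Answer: -75067/1768 ≈ -42.459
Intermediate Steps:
b(I, d) = 9 + I
w(g) = -221 (w(g) = 16*(-13) - 13 = -208 - 13 = -221)
X = 75067/8 (X = ((-390 + 119)*(-277))/8 = (-271*(-277))/8 = (1/8)*75067 = 75067/8 ≈ 9383.4)
X/w(b(3, -12)) = (75067/8)/(-221) = (75067/8)*(-1/221) = -75067/1768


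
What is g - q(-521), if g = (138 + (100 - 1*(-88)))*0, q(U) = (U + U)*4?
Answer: 4168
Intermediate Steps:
q(U) = 8*U (q(U) = (2*U)*4 = 8*U)
g = 0 (g = (138 + (100 + 88))*0 = (138 + 188)*0 = 326*0 = 0)
g - q(-521) = 0 - 8*(-521) = 0 - 1*(-4168) = 0 + 4168 = 4168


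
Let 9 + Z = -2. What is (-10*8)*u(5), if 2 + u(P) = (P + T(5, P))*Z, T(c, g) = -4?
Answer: 1040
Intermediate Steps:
Z = -11 (Z = -9 - 2 = -11)
u(P) = 42 - 11*P (u(P) = -2 + (P - 4)*(-11) = -2 + (-4 + P)*(-11) = -2 + (44 - 11*P) = 42 - 11*P)
(-10*8)*u(5) = (-10*8)*(42 - 11*5) = -80*(42 - 55) = -80*(-13) = 1040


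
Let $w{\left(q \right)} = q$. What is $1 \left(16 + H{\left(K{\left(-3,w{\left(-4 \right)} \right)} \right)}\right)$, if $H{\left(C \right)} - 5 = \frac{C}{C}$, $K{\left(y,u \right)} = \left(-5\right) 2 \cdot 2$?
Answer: $22$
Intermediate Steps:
$K{\left(y,u \right)} = -20$ ($K{\left(y,u \right)} = \left(-10\right) 2 = -20$)
$H{\left(C \right)} = 6$ ($H{\left(C \right)} = 5 + \frac{C}{C} = 5 + 1 = 6$)
$1 \left(16 + H{\left(K{\left(-3,w{\left(-4 \right)} \right)} \right)}\right) = 1 \left(16 + 6\right) = 1 \cdot 22 = 22$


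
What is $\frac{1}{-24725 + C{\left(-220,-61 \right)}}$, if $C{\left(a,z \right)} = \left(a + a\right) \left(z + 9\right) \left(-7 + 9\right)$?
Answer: $\frac{1}{21035} \approx 4.754 \cdot 10^{-5}$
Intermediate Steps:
$C{\left(a,z \right)} = 4 a \left(9 + z\right)$ ($C{\left(a,z \right)} = 2 a \left(9 + z\right) 2 = 4 a \left(9 + z\right)$)
$\frac{1}{-24725 + C{\left(-220,-61 \right)}} = \frac{1}{-24725 + 4 \left(-220\right) \left(9 - 61\right)} = \frac{1}{-24725 + 4 \left(-220\right) \left(-52\right)} = \frac{1}{-24725 + 45760} = \frac{1}{21035}$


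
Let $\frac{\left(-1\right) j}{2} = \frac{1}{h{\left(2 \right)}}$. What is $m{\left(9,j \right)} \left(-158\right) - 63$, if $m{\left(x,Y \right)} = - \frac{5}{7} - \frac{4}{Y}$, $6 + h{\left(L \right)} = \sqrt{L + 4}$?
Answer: $\frac{13621}{7} - 316 \sqrt{6} \approx 1171.8$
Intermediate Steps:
$h{\left(L \right)} = -6 + \sqrt{4 + L}$ ($h{\left(L \right)} = -6 + \sqrt{L + 4} = -6 + \sqrt{4 + L}$)
$j = - \frac{2}{-6 + \sqrt{6}}$ ($j = - \frac{2}{-6 + \sqrt{4 + 2}} = - \frac{2}{-6 + \sqrt{6}} \approx 0.5633$)
$m{\left(x,Y \right)} = - \frac{5}{7} - \frac{4}{Y}$ ($m{\left(x,Y \right)} = \left(-5\right) \frac{1}{7} - \frac{4}{Y} = - \frac{5}{7} - \frac{4}{Y}$)
$m{\left(9,j \right)} \left(-158\right) - 63 = \left(- \frac{5}{7} - \frac{4}{\frac{2}{5} + \frac{\sqrt{6}}{15}}\right) \left(-158\right) - 63 = \left(\frac{790}{7} + \frac{632}{\frac{2}{5} + \frac{\sqrt{6}}{15}}\right) - 63 = \frac{349}{7} + \frac{632}{\frac{2}{5} + \frac{\sqrt{6}}{15}}$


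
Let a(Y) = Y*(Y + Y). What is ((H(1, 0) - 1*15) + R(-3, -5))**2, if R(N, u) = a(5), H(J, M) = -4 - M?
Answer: 961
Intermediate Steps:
a(Y) = 2*Y**2 (a(Y) = Y*(2*Y) = 2*Y**2)
R(N, u) = 50 (R(N, u) = 2*5**2 = 2*25 = 50)
((H(1, 0) - 1*15) + R(-3, -5))**2 = (((-4 - 1*0) - 1*15) + 50)**2 = (((-4 + 0) - 15) + 50)**2 = ((-4 - 15) + 50)**2 = (-19 + 50)**2 = 31**2 = 961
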